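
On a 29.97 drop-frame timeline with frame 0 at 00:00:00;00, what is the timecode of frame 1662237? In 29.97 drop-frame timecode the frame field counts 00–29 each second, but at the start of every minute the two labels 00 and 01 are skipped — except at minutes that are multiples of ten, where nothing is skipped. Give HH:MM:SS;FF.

15:24:23;11

Ten DF minutes hold 17982 frames, so frame 1662237 lies in block 92 (frames 1654344–1672325) with 7893 frames into that block.
The block's first minute is 1800 frames and the rest 1798 each; 7893 frames reaches minute 4, so 92 × 18 + 4 × 2 = 1664 labels have been skipped so far.
Adding those back, label number 1662237 + 1664 = 1663901 at 30 labels/s is 55463 s + 11 f = 15 h 24 min 23 s frame 11, i.e. 15:24:23;11.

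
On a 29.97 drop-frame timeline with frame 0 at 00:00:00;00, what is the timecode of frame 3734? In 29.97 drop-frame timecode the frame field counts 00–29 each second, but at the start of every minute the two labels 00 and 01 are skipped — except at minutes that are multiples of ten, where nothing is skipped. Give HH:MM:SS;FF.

00:02:04;18

Each 10-minute DF block holds 10 × 60 × 30 − 9 × 2 = 17982 frames. 3734 ÷ 17982 → 0 full blocks, remainder 3734.
Within the partial block the first minute is 1800 frames and each further minute 1798, so 2 further minute boundaries passed. Total skipped labels = 18 × 0 + 2 × 2 = 4.
Non-drop label index = 3734 + 4 = 3738; at 30 labels/s that is 00:02:04:18, i.e. DF 00:02:04;18.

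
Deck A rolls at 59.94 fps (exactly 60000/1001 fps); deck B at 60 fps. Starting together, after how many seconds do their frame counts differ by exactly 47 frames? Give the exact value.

The gap grows by |60 − 60000/1001| = 60/1001 frames per second.
Time for a 47-frame gap: 47 ÷ (60/1001) = 47047/60 s.

47047/60 seconds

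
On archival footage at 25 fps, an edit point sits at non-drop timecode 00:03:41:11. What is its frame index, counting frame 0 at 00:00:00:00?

Total seconds to the label: (0 × 3600 + 3 × 60 + 41) = 221.
Frame index = 221 × 25 + 11 = 5536.

frame 5536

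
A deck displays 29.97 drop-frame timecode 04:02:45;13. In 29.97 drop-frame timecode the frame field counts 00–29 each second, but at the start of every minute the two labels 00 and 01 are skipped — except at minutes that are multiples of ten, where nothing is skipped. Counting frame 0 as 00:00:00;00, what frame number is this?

436527

Complete 10-minute blocks: 24, each 17982 frames → 431568.
Remaining 2 whole minutes in the current block: 1800 + 1 × 1798 = 3598 frames.
Within the current minute: 45 × 30 + 13 − 2 = 1361 (labels ;00/;01 skipped at this minute). Total = 431568 + 3598 + 1361 = 436527.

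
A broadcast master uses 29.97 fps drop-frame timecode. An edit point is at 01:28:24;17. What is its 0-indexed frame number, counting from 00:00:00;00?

As if non-drop at 30 labels/s: (1 × 3600 + 28 × 60 + 24) × 30 + 17 = 159137.
Minute boundaries passed: 88; those not divisible by 10: 88 − 8 = 80; dropped labels = 2 × 80 = 160.
Actual frame index = 159137 − 160 = 158977.

158977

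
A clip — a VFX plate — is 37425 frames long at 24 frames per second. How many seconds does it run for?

1559.375 seconds

Running time = 37425 / (24) = 1559.375 s.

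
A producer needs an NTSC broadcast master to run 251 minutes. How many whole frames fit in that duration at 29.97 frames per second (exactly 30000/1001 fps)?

251 min = 15060 s.
Frames = 15060 × 30000/1001 = 451800000/1001 ≈ 451348.6513.
Complete frames: 451348.

451348 frames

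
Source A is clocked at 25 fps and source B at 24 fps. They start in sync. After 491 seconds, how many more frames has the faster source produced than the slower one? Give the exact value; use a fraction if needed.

491 frames

A emits 25 × 491 = 12275 frames; B emits 24 × 491 = 11784.
Difference = 491 frames; B is behind A.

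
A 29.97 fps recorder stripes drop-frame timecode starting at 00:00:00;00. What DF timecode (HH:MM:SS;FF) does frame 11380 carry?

00:06:19;22

Ten DF minutes hold 17982 frames, so frame 11380 lies in block 0 (frames 0–17981) with 11380 frames into that block.
The block's first minute is 1800 frames and the rest 1798 each; 11380 frames reaches minute 6, so 0 × 18 + 6 × 2 = 12 labels have been skipped so far.
Adding those back, label number 11380 + 12 = 11392 at 30 labels/s is 379 s + 22 f = 0 h 6 min 19 s frame 22, i.e. 00:06:19;22.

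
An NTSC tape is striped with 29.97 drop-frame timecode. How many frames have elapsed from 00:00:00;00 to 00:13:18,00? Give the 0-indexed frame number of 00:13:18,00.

Complete 10-minute blocks: 1, each 17982 frames → 17982.
Remaining 3 whole minutes in the current block: 1800 + 2 × 1798 = 5396 frames.
Within the current minute: 18 × 30 + 0 − 2 = 538 (labels ;00/;01 skipped at this minute). Total = 17982 + 5396 + 538 = 23916.

23916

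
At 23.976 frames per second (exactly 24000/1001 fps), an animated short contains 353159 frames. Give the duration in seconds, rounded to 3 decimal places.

Running time = 353159 × 1001/24000 = 353512159/24000 s ≈ 14729.673 s.

14729.673 seconds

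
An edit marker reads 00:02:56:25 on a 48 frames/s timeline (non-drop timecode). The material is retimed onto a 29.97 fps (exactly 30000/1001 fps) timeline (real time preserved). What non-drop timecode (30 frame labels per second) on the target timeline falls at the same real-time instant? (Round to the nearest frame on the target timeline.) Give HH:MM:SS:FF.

Source frame index: (0×3600 + 2×60 + 56) × 48 + 25 = 8473.
Real time: 8473 / (48) = 8473/48 s.
Target frame: (8473/48) × (30000/1001) = 5295625/1001 ≈ 5290.335 → 5290.
At 30 labels/s: frame 5290 → 00:02:56:10.

00:02:56:10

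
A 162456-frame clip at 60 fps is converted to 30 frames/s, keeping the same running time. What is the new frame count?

81228 frames

Target frames = source frames × (target rate / source rate) = 162456 × (30)/(60) = 162456 × 1/2 = 81228.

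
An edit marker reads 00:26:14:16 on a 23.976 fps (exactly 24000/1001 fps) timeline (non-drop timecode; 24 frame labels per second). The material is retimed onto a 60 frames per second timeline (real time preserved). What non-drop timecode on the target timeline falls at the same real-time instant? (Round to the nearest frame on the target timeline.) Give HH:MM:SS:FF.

Source frame index: (0×3600 + 26×60 + 14) × 24 + 16 = 37792.
Real time: 37792 / (24000/1001) = 1182181/750 s.
Target frame: (1182181/750) × (60) = 2364362/25 ≈ 94574.480 → 94574.
At 60 labels/s: frame 94574 → 00:26:16:14.

00:26:16:14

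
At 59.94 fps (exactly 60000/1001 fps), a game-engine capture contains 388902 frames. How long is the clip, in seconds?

6488.1817 seconds

Running time = 388902 / (60000/1001) = 6488.1817 s.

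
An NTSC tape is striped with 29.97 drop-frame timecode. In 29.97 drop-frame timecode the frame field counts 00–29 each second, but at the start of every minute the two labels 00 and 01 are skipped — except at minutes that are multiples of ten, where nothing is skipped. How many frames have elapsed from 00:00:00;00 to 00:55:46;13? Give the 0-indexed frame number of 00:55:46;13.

100293

Complete 10-minute blocks: 5, each 17982 frames → 89910.
Remaining 5 whole minutes in the current block: 1800 + 4 × 1798 = 8992 frames.
Within the current minute: 46 × 30 + 13 − 2 = 1391 (labels ;00/;01 skipped at this minute). Total = 89910 + 8992 + 1391 = 100293.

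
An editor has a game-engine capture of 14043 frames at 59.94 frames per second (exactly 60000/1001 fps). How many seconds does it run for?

Running time = 14043 / (60000/1001) = 234.28405 s.

234.28405 seconds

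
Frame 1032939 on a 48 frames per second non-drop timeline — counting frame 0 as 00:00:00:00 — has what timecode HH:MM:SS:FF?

05:58:39:27

1032939 ÷ 48 = 21519 full seconds, remainder 27 frames.
21519 s = 5 h 58 min 39 s.
Timecode: 05:58:39:27.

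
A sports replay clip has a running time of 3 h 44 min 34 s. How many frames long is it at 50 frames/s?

3 h 44 min 34 s = 13474 s.
Frames = 13474 × 50 = 673700.

673700 frames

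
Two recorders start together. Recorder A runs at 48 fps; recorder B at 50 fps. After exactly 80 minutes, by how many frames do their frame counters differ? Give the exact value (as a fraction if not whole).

9600 frames

80 min = 4800 s.
A emits 48 × 4800 = 230400 frames; B emits 50 × 4800 = 240000.
Difference = 9600 frames; B is ahead of A.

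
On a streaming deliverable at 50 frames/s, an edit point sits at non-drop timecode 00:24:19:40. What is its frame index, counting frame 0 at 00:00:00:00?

Total seconds to the label: (0 × 3600 + 24 × 60 + 19) = 1459.
Frame index = 1459 × 50 + 40 = 72990.

frame 72990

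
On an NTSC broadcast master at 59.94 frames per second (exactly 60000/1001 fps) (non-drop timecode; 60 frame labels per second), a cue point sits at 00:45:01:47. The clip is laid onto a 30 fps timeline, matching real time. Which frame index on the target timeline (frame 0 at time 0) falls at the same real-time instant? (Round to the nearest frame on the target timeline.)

frame 81135

Source frame index: (0×3600 + 45×60 + 1) × 60 + 47 = 162107.
Real time: 162107 / (60000/1001) = 162269107/60000 s.
Target frame: (162269107/60000) × (30) = 162269107/2000 ≈ 81134.553 → 81135.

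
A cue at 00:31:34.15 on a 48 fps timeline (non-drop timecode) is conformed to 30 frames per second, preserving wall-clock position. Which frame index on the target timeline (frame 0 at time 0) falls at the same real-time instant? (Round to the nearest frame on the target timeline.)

frame 56829

Source frame index: (0×3600 + 31×60 + 34) × 48 + 15 = 90927.
Real time: 90927 / (48) = 30309/16 s.
Target frame: (30309/16) × (30) = 454635/8 ≈ 56829.375 → 56829.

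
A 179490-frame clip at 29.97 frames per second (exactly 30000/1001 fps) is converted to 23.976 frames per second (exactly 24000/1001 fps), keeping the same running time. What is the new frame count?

Target frames = source frames × (target rate / source rate) = 179490 × (24000/1001)/(30000/1001) = 179490 × 4/5 = 143592.

143592 frames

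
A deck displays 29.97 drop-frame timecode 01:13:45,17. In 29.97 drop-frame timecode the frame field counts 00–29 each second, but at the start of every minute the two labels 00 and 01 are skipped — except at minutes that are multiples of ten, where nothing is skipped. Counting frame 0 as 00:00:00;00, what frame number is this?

Complete 10-minute blocks: 7, each 17982 frames → 125874.
Remaining 3 whole minutes in the current block: 1800 + 2 × 1798 = 5396 frames.
Within the current minute: 45 × 30 + 17 − 2 = 1365 (labels ;00/;01 skipped at this minute). Total = 125874 + 5396 + 1365 = 132635.

132635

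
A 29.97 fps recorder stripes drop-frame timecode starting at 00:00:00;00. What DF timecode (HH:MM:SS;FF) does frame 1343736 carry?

12:27:16;02

Ten DF minutes hold 17982 frames, so frame 1343736 lies in block 74 (frames 1330668–1348649) with 13068 frames into that block.
The block's first minute is 1800 frames and the rest 1798 each; 13068 frames reaches minute 7, so 74 × 18 + 7 × 2 = 1346 labels have been skipped so far.
Adding those back, label number 1343736 + 1346 = 1345082 at 30 labels/s is 44836 s + 2 f = 12 h 27 min 16 s frame 2, i.e. 12:27:16;02.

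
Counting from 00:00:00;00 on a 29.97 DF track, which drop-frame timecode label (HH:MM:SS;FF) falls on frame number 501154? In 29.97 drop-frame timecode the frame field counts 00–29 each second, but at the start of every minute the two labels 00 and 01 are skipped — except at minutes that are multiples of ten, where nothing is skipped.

04:38:41;26

Each 10-minute DF block holds 10 × 60 × 30 − 9 × 2 = 17982 frames. 501154 ÷ 17982 → 27 full blocks, remainder 15640.
Within the partial block the first minute is 1800 frames and each further minute 1798, so 8 further minute boundaries passed. Total skipped labels = 18 × 27 + 2 × 8 = 502.
Non-drop label index = 501154 + 502 = 501656; at 30 labels/s that is 04:38:41:26, i.e. DF 04:38:41;26.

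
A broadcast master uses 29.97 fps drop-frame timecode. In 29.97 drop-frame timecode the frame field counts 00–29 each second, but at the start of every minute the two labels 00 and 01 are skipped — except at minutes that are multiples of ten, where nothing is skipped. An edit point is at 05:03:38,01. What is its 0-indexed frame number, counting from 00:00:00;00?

As if non-drop at 30 labels/s: (5 × 3600 + 3 × 60 + 38) × 30 + 1 = 546541.
Minute boundaries passed: 303; those not divisible by 10: 303 − 30 = 273; dropped labels = 2 × 273 = 546.
Actual frame index = 546541 − 546 = 545995.

545995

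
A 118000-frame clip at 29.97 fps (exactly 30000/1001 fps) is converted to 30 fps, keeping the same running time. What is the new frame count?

Target frames = source frames × (target rate / source rate) = 118000 × (30)/(30000/1001) = 118000 × 1001/1000 = 118118.

118118 frames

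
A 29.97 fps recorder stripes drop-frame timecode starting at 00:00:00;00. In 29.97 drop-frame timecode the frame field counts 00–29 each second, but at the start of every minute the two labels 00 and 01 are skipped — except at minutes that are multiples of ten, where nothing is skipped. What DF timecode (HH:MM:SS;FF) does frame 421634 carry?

03:54:28;16

Each 10-minute DF block holds 10 × 60 × 30 − 9 × 2 = 17982 frames. 421634 ÷ 17982 → 23 full blocks, remainder 8048.
Within the partial block the first minute is 1800 frames and each further minute 1798, so 4 further minute boundaries passed. Total skipped labels = 18 × 23 + 2 × 4 = 422.
Non-drop label index = 421634 + 422 = 422056; at 30 labels/s that is 03:54:28:16, i.e. DF 03:54:28;16.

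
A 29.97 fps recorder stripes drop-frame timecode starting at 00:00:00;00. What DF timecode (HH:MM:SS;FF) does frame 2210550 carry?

Each 10-minute DF block holds 10 × 60 × 30 − 9 × 2 = 17982 frames. 2210550 ÷ 17982 → 122 full blocks, remainder 16746.
Within the partial block the first minute is 1800 frames and each further minute 1798, so 9 further minute boundaries passed. Total skipped labels = 18 × 122 + 2 × 9 = 2214.
Non-drop label index = 2210550 + 2214 = 2212764; at 30 labels/s that is 20:29:18:24, i.e. DF 20:29:18;24.

20:29:18;24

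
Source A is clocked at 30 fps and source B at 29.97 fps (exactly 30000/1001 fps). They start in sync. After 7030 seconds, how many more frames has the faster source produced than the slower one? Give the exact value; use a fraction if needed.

A emits 30 × 7030 = 210900 frames; B emits 30000/1001 × 7030 = 210900000/1001.
Difference = 210900/1001 frames (≈ 210.6893); B is behind A.

210900/1001 frames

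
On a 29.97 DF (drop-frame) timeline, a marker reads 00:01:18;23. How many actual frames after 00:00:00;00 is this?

As if non-drop at 30 labels/s: (0 × 3600 + 1 × 60 + 18) × 30 + 23 = 2363.
Minute boundaries passed: 1; those not divisible by 10: 1 − 0 = 1; dropped labels = 2 × 1 = 2.
Actual frame index = 2363 − 2 = 2361.

2361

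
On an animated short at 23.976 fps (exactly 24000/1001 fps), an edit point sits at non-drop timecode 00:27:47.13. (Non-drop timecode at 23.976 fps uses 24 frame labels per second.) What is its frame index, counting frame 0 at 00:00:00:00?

Total seconds to the label: (0 × 3600 + 27 × 60 + 47) = 1667.
Frame index = 1667 × 24 + 13 = 40021.

40021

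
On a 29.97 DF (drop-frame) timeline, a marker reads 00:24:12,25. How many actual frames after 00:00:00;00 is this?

Complete 10-minute blocks: 2, each 17982 frames → 35964.
Remaining 4 whole minutes in the current block: 1800 + 3 × 1798 = 7194 frames.
Within the current minute: 12 × 30 + 25 − 2 = 383 (labels ;00/;01 skipped at this minute). Total = 35964 + 7194 + 383 = 43541.

43541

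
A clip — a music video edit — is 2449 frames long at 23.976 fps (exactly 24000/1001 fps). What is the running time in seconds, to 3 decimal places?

102.144 seconds

Running time = 2449 × 1001/24000 = 2451449/24000 s ≈ 102.144 s.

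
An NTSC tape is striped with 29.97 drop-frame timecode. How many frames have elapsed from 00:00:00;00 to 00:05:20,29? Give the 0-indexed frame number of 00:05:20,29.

Complete 10-minute blocks: 0, each 17982 frames → 0.
Remaining 5 whole minutes in the current block: 1800 + 4 × 1798 = 8992 frames.
Within the current minute: 20 × 30 + 29 − 2 = 627 (labels ;00/;01 skipped at this minute). Total = 0 + 8992 + 627 = 9619.

9619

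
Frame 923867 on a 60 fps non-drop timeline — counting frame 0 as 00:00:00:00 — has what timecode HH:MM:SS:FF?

923867 ÷ 60 = 15397 full seconds, remainder 47 frames.
15397 s = 4 h 16 min 37 s.
Timecode: 04:16:37:47.

04:16:37:47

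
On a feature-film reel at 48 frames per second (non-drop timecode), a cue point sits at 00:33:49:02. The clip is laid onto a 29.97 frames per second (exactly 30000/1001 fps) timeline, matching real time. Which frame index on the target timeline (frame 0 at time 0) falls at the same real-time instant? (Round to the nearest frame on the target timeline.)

frame 60810

Source frame index: (0×3600 + 33×60 + 49) × 48 + 2 = 97394.
Real time: 97394 / (48) = 48697/24 s.
Target frame: (48697/24) × (30000/1001) = 5533750/91 ≈ 60810.440 → 60810.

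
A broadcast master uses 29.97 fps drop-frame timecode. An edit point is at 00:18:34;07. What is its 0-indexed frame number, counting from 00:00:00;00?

33393

As if non-drop at 30 labels/s: (0 × 3600 + 18 × 60 + 34) × 30 + 7 = 33427.
Minute boundaries passed: 18; those not divisible by 10: 18 − 1 = 17; dropped labels = 2 × 17 = 34.
Actual frame index = 33427 − 34 = 33393.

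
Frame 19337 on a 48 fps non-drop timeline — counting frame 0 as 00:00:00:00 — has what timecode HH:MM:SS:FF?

19337 ÷ 48 = 402 full seconds, remainder 41 frames.
402 s = 0 h 6 min 42 s.
Timecode: 00:06:42:41.

00:06:42:41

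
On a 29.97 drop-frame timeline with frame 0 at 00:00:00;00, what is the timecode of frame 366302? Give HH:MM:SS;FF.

03:23:42;08

Each 10-minute DF block holds 10 × 60 × 30 − 9 × 2 = 17982 frames. 366302 ÷ 17982 → 20 full blocks, remainder 6662.
Within the partial block the first minute is 1800 frames and each further minute 1798, so 3 further minute boundaries passed. Total skipped labels = 18 × 20 + 2 × 3 = 366.
Non-drop label index = 366302 + 366 = 366668; at 30 labels/s that is 03:23:42:08, i.e. DF 03:23:42;08.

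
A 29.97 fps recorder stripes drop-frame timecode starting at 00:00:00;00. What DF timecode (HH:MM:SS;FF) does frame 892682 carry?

Ten DF minutes hold 17982 frames, so frame 892682 lies in block 49 (frames 881118–899099) with 11564 frames into that block.
The block's first minute is 1800 frames and the rest 1798 each; 11564 frames reaches minute 6, so 49 × 18 + 6 × 2 = 894 labels have been skipped so far.
Adding those back, label number 892682 + 894 = 893576 at 30 labels/s is 29785 s + 26 f = 8 h 16 min 25 s frame 26, i.e. 08:16:25;26.

08:16:25;26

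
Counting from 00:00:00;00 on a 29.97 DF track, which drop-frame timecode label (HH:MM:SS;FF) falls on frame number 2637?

00:01:27;29

Ten DF minutes hold 17982 frames, so frame 2637 lies in block 0 (frames 0–17981) with 2637 frames into that block.
The block's first minute is 1800 frames and the rest 1798 each; 2637 frames reaches minute 1, so 0 × 18 + 1 × 2 = 2 labels have been skipped so far.
Adding those back, label number 2637 + 2 = 2639 at 30 labels/s is 87 s + 29 f = 0 h 1 min 27 s frame 29, i.e. 00:01:27;29.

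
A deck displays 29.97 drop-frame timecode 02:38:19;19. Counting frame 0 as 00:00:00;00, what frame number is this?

284703

As if non-drop at 30 labels/s: (2 × 3600 + 38 × 60 + 19) × 30 + 19 = 284989.
Minute boundaries passed: 158; those not divisible by 10: 158 − 15 = 143; dropped labels = 2 × 143 = 286.
Actual frame index = 284989 − 286 = 284703.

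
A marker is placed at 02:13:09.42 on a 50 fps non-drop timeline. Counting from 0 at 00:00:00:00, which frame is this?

Total seconds to the label: (2 × 3600 + 13 × 60 + 9) = 7989.
Frame index = 7989 × 50 + 42 = 399492.

frame 399492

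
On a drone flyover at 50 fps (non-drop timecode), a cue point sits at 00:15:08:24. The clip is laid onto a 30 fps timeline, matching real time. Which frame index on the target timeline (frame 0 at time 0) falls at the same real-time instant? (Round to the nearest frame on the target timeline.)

frame 27254

Source frame index: (0×3600 + 15×60 + 8) × 50 + 24 = 45424.
Real time: 45424 / (50) = 22712/25 s.
Target frame: (22712/25) × (30) = 136272/5 ≈ 27254.400 → 27254.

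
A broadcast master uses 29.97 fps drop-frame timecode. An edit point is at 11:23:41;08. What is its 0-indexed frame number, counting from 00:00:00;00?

Complete 10-minute blocks: 68, each 17982 frames → 1222776.
Remaining 3 whole minutes in the current block: 1800 + 2 × 1798 = 5396 frames.
Within the current minute: 41 × 30 + 8 − 2 = 1236 (labels ;00/;01 skipped at this minute). Total = 1222776 + 5396 + 1236 = 1229408.

1229408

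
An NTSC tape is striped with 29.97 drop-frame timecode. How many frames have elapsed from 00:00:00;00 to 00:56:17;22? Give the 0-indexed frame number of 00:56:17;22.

101230

Complete 10-minute blocks: 5, each 17982 frames → 89910.
Remaining 6 whole minutes in the current block: 1800 + 5 × 1798 = 10790 frames.
Within the current minute: 17 × 30 + 22 − 2 = 530 (labels ;00/;01 skipped at this minute). Total = 89910 + 10790 + 530 = 101230.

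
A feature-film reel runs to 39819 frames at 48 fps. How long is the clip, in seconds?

829.5625 seconds

Running time = 39819 / (48) = 829.5625 s.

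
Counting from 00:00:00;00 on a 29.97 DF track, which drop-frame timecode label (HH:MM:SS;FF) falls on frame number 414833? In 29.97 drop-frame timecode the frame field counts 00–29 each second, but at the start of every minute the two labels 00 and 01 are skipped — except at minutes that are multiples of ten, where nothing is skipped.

Ten DF minutes hold 17982 frames, so frame 414833 lies in block 23 (frames 413586–431567) with 1247 frames into that block.
The block's first minute is 1800 frames and the rest 1798 each; 1247 frames reaches minute 0, so 23 × 18 + 0 × 2 = 414 labels have been skipped so far.
Adding those back, label number 414833 + 414 = 415247 at 30 labels/s is 13841 s + 17 f = 3 h 50 min 41 s frame 17, i.e. 03:50:41;17.

03:50:41;17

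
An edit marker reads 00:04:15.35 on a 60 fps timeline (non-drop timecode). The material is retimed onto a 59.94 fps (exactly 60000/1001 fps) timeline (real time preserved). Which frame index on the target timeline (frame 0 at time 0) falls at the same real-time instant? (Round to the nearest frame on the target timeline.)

Source frame index: (0×3600 + 4×60 + 15) × 60 + 35 = 15335.
Real time: 15335 / (60) = 3067/12 s.
Target frame: (3067/12) × (60000/1001) = 15335000/1001 ≈ 15319.680 → 15320.

frame 15320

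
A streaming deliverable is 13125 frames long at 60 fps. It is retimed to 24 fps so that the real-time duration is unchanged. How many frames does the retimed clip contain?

5250 frames

Target frames = source frames × (target rate / source rate) = 13125 × (24)/(60) = 13125 × 2/5 = 5250.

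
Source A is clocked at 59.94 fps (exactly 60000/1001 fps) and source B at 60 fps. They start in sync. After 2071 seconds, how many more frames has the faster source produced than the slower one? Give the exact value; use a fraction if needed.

A emits 60000/1001 × 2071 = 124260000/1001 frames; B emits 60 × 2071 = 124260.
Difference = 124260/1001 frames (≈ 124.1359); B is ahead of A.

124260/1001 frames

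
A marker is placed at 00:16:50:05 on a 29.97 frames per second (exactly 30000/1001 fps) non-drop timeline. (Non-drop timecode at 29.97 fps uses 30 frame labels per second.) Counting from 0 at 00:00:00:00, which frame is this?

frame 30305

Total seconds to the label: (0 × 3600 + 16 × 60 + 50) = 1010.
Frame index = 1010 × 30 + 5 = 30305.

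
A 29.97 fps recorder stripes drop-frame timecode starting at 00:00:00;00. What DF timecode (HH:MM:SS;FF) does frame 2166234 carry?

Each 10-minute DF block holds 10 × 60 × 30 − 9 × 2 = 17982 frames. 2166234 ÷ 17982 → 120 full blocks, remainder 8394.
Within the partial block the first minute is 1800 frames and each further minute 1798, so 4 further minute boundaries passed. Total skipped labels = 18 × 120 + 2 × 4 = 2168.
Non-drop label index = 2166234 + 2168 = 2168402; at 30 labels/s that is 20:04:40:02, i.e. DF 20:04:40;02.

20:04:40;02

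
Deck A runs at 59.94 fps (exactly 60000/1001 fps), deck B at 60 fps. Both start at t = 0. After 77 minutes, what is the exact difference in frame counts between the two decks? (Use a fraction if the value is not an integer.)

3600/13 frames

77 min = 4620 s.
A emits 60000/1001 × 4620 = 3600000/13 frames; B emits 60 × 4620 = 277200.
Difference = 3600/13 frames (≈ 276.9231); B is ahead of A.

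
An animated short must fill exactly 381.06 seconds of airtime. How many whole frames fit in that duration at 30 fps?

Frames = 381.06 × 30 = 57159/5 ≈ 11431.8000.
Complete frames: 11431.

11431 frames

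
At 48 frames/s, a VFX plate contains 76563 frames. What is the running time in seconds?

1595.0625 seconds

Running time = 76563 / (48) = 1595.0625 s.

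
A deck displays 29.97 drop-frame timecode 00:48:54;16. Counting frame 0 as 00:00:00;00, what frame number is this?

Complete 10-minute blocks: 4, each 17982 frames → 71928.
Remaining 8 whole minutes in the current block: 1800 + 7 × 1798 = 14386 frames.
Within the current minute: 54 × 30 + 16 − 2 = 1634 (labels ;00/;01 skipped at this minute). Total = 71928 + 14386 + 1634 = 87948.

87948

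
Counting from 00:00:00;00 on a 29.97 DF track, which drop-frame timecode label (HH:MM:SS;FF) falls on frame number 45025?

Ten DF minutes hold 17982 frames, so frame 45025 lies in block 2 (frames 35964–53945) with 9061 frames into that block.
The block's first minute is 1800 frames and the rest 1798 each; 9061 frames reaches minute 5, so 2 × 18 + 5 × 2 = 46 labels have been skipped so far.
Adding those back, label number 45025 + 46 = 45071 at 30 labels/s is 1502 s + 11 f = 0 h 25 min 2 s frame 11, i.e. 00:25:02;11.

00:25:02;11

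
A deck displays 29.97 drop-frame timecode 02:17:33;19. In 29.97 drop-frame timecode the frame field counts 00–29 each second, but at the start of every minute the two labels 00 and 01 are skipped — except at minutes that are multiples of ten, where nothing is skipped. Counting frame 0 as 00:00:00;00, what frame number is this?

As if non-drop at 30 labels/s: (2 × 3600 + 17 × 60 + 33) × 30 + 19 = 247609.
Minute boundaries passed: 137; those not divisible by 10: 137 − 13 = 124; dropped labels = 2 × 124 = 248.
Actual frame index = 247609 − 248 = 247361.

247361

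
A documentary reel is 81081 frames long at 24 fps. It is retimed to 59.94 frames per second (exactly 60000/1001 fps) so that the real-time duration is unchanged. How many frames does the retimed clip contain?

Target frames = source frames × (target rate / source rate) = 81081 × (60000/1001)/(24) = 81081 × 2500/1001 = 202500.

202500 frames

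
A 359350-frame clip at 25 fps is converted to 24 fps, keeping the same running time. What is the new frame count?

Target frames = source frames × (target rate / source rate) = 359350 × (24)/(25) = 359350 × 24/25 = 344976.

344976 frames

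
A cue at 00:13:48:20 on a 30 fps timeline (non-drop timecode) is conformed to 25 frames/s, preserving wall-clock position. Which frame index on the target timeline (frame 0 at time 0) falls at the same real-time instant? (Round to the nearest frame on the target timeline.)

Source frame index: (0×3600 + 13×60 + 48) × 30 + 20 = 24860.
Real time: 24860 / (30) = 2486/3 s.
Target frame: (2486/3) × (25) = 62150/3 ≈ 20716.667 → 20717.

frame 20717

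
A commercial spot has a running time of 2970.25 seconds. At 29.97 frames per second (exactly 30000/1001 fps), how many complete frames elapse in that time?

89018 frames

Frames = 2970.25 × 30000/1001 = 89107500/1001 ≈ 89018.4815.
Complete frames: 89018.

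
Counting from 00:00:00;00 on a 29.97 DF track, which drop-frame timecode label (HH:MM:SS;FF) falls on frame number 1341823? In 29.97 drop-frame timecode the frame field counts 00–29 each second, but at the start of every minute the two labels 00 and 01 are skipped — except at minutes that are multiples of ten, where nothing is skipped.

12:26:12;07

Each 10-minute DF block holds 10 × 60 × 30 − 9 × 2 = 17982 frames. 1341823 ÷ 17982 → 74 full blocks, remainder 11155.
Within the partial block the first minute is 1800 frames and each further minute 1798, so 6 further minute boundaries passed. Total skipped labels = 18 × 74 + 2 × 6 = 1344.
Non-drop label index = 1341823 + 1344 = 1343167; at 30 labels/s that is 12:26:12:07, i.e. DF 12:26:12;07.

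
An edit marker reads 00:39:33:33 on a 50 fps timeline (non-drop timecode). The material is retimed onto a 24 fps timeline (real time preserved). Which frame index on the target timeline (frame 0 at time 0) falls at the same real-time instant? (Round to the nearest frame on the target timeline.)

frame 56968

Source frame index: (0×3600 + 39×60 + 33) × 50 + 33 = 118683.
Real time: 118683 / (50) = 118683/50 s.
Target frame: (118683/50) × (24) = 1424196/25 ≈ 56967.840 → 56968.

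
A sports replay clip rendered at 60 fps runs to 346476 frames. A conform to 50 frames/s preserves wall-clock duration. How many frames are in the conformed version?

Target frames = source frames × (target rate / source rate) = 346476 × (50)/(60) = 346476 × 5/6 = 288730.

288730 frames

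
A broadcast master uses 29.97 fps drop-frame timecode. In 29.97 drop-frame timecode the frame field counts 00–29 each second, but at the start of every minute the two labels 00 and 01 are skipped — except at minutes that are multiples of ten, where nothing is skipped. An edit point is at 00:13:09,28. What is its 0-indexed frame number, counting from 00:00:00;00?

As if non-drop at 30 labels/s: (0 × 3600 + 13 × 60 + 9) × 30 + 28 = 23698.
Minute boundaries passed: 13; those not divisible by 10: 13 − 1 = 12; dropped labels = 2 × 12 = 24.
Actual frame index = 23698 − 24 = 23674.

23674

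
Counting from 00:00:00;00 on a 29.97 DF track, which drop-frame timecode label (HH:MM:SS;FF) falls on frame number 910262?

08:26:12;14

Each 10-minute DF block holds 10 × 60 × 30 − 9 × 2 = 17982 frames. 910262 ÷ 17982 → 50 full blocks, remainder 11162.
Within the partial block the first minute is 1800 frames and each further minute 1798, so 6 further minute boundaries passed. Total skipped labels = 18 × 50 + 2 × 6 = 912.
Non-drop label index = 910262 + 912 = 911174; at 30 labels/s that is 08:26:12:14, i.e. DF 08:26:12;14.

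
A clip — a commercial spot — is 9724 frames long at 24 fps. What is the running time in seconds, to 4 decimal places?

405.1667 seconds

Running time = 9724 × 1/24 = 2431/6 s ≈ 405.1667 s.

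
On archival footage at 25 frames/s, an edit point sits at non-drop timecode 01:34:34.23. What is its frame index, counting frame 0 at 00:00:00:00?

Total seconds to the label: (1 × 3600 + 34 × 60 + 34) = 5674.
Frame index = 5674 × 25 + 23 = 141873.

141873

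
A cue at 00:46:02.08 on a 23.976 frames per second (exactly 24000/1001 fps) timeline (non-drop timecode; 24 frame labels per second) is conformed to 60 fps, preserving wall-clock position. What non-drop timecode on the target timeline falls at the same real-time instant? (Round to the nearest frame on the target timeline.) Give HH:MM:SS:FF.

00:46:05:06

Source frame index: (0×3600 + 46×60 + 2) × 24 + 8 = 66296.
Real time: 66296 / (24000/1001) = 8295287/3000 s.
Target frame: (8295287/3000) × (60) = 8295287/50 ≈ 165905.740 → 165906.
At 60 labels/s: frame 165906 → 00:46:05:06.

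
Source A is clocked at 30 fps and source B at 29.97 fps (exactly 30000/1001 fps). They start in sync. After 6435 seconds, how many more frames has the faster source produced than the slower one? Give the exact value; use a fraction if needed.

1350/7 frames

A emits 30 × 6435 = 193050 frames; B emits 30000/1001 × 6435 = 1350000/7.
Difference = 1350/7 frames (≈ 192.8571); B is behind A.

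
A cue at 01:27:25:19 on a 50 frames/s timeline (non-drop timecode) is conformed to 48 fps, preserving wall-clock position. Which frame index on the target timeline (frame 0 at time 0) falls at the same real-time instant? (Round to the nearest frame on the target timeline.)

Source frame index: (1×3600 + 27×60 + 25) × 50 + 19 = 262269.
Real time: 262269 / (50) = 262269/50 s.
Target frame: (262269/50) × (48) = 6294456/25 ≈ 251778.240 → 251778.

frame 251778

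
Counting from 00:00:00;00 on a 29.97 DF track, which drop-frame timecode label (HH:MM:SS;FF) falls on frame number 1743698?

Ten DF minutes hold 17982 frames, so frame 1743698 lies in block 96 (frames 1726272–1744253) with 17426 frames into that block.
The block's first minute is 1800 frames and the rest 1798 each; 17426 frames reaches minute 9, so 96 × 18 + 9 × 2 = 1746 labels have been skipped so far.
Adding those back, label number 1743698 + 1746 = 1745444 at 30 labels/s is 58181 s + 14 f = 16 h 9 min 41 s frame 14, i.e. 16:09:41;14.

16:09:41;14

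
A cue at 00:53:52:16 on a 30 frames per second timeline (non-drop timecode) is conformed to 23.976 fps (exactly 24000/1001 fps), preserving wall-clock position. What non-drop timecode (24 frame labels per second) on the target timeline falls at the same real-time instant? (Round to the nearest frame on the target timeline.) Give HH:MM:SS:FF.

Source frame index: (0×3600 + 53×60 + 52) × 30 + 16 = 96976.
Real time: 96976 / (30) = 48488/15 s.
Target frame: (48488/15) × (24000/1001) = 7052800/91 ≈ 77503.297 → 77503.
At 24 labels/s: frame 77503 → 00:53:49:07.

00:53:49:07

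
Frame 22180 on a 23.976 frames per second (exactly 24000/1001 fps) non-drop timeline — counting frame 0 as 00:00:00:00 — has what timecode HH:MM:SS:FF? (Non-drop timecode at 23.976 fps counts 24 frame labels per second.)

22180 ÷ 24 = 924 full seconds, remainder 4 frames.
924 s = 0 h 15 min 24 s.
Timecode: 00:15:24:04.

00:15:24:04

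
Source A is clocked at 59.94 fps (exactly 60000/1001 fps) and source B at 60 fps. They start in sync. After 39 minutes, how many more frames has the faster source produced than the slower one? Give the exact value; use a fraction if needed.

39 min = 2340 s.
A emits 60000/1001 × 2340 = 10800000/77 frames; B emits 60 × 2340 = 140400.
Difference = 10800/77 frames (≈ 140.2597); B is ahead of A.

10800/77 frames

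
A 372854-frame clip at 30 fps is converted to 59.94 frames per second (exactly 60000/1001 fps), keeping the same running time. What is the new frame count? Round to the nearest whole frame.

Frames at target rate = 372854 × (60000/1001) / (30) = 745708000/1001 ≈ 744963.037.
Nearest whole frame: 744963.

744963 frames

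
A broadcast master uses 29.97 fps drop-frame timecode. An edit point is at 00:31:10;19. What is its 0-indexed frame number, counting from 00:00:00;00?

56063

Complete 10-minute blocks: 3, each 17982 frames → 53946.
Remaining 1 whole minute in the current block: 1800 + 0 × 1798 = 1800 frames.
Within the current minute: 10 × 30 + 19 − 2 = 317 (labels ;00/;01 skipped at this minute). Total = 53946 + 1800 + 317 = 56063.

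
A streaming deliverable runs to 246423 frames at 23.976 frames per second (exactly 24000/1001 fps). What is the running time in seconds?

Running time = 246423 / (24000/1001) = 10277.892625 s.

10277.892625 seconds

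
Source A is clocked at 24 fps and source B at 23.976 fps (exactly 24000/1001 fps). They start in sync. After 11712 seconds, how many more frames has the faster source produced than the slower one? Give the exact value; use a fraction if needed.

281088/1001 frames

A emits 24 × 11712 = 281088 frames; B emits 24000/1001 × 11712 = 281088000/1001.
Difference = 281088/1001 frames (≈ 280.8072); B is behind A.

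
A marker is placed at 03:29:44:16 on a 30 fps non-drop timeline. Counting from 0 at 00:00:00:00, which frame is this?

377536

Total seconds to the label: (3 × 3600 + 29 × 60 + 44) = 12584.
Frame index = 12584 × 30 + 16 = 377536.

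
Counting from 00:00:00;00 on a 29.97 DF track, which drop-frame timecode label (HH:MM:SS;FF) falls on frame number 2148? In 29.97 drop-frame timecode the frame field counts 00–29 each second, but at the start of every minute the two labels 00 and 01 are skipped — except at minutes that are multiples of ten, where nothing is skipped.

Each 10-minute DF block holds 10 × 60 × 30 − 9 × 2 = 17982 frames. 2148 ÷ 17982 → 0 full blocks, remainder 2148.
Within the partial block the first minute is 1800 frames and each further minute 1798, so 1 further minute boundary passed. Total skipped labels = 18 × 0 + 2 × 1 = 2.
Non-drop label index = 2148 + 2 = 2150; at 30 labels/s that is 00:01:11:20, i.e. DF 00:01:11;20.

00:01:11;20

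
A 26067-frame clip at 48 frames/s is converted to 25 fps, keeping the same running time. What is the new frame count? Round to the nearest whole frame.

13577 frames

Frames at target rate = 26067 × (25) / (48) = 217225/16 ≈ 13576.562.
Nearest whole frame: 13577.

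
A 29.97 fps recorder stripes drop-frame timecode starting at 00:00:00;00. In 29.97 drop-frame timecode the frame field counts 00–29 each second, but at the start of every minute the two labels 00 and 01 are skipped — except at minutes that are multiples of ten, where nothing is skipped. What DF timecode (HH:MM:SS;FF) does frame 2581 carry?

Ten DF minutes hold 17982 frames, so frame 2581 lies in block 0 (frames 0–17981) with 2581 frames into that block.
The block's first minute is 1800 frames and the rest 1798 each; 2581 frames reaches minute 1, so 0 × 18 + 1 × 2 = 2 labels have been skipped so far.
Adding those back, label number 2581 + 2 = 2583 at 30 labels/s is 86 s + 3 f = 0 h 1 min 26 s frame 3, i.e. 00:01:26;03.

00:01:26;03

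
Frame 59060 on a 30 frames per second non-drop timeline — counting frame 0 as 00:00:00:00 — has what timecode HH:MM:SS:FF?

59060 ÷ 30 = 1968 full seconds, remainder 20 frames.
1968 s = 0 h 32 min 48 s.
Timecode: 00:32:48:20.

00:32:48:20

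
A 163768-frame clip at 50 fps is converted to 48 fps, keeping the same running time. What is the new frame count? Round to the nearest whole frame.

Frames at target rate = 163768 × (48) / (50) = 3930432/25 ≈ 157217.280.
Nearest whole frame: 157217.

157217 frames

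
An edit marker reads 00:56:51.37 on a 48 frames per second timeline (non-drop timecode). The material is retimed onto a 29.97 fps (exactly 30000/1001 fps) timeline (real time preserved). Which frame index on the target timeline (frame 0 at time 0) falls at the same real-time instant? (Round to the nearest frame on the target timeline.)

Source frame index: (0×3600 + 56×60 + 51) × 48 + 37 = 163765.
Real time: 163765 / (48) = 163765/48 s.
Target frame: (163765/48) × (30000/1001) = 14621875/143 ≈ 102250.874 → 102251.

frame 102251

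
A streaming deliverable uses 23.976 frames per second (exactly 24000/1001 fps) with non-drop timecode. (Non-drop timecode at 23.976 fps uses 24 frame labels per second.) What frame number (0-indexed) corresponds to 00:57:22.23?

Total seconds to the label: (0 × 3600 + 57 × 60 + 22) = 3442.
Frame index = 3442 × 24 + 23 = 82631.

frame 82631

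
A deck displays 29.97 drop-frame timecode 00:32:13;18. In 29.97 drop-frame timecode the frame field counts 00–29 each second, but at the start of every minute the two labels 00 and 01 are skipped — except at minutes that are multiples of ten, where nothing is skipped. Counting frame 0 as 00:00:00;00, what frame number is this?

Complete 10-minute blocks: 3, each 17982 frames → 53946.
Remaining 2 whole minutes in the current block: 1800 + 1 × 1798 = 3598 frames.
Within the current minute: 13 × 30 + 18 − 2 = 406 (labels ;00/;01 skipped at this minute). Total = 53946 + 3598 + 406 = 57950.

57950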